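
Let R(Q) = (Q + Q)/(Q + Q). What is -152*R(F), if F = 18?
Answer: -152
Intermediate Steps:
R(Q) = 1 (R(Q) = (2*Q)/((2*Q)) = (2*Q)*(1/(2*Q)) = 1)
-152*R(F) = -152*1 = -152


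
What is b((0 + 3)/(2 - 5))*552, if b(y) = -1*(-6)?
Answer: 3312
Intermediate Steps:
b(y) = 6
b((0 + 3)/(2 - 5))*552 = 6*552 = 3312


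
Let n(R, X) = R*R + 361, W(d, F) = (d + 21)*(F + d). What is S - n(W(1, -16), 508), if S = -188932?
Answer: -298193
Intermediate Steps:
W(d, F) = (21 + d)*(F + d)
n(R, X) = 361 + R**2 (n(R, X) = R**2 + 361 = 361 + R**2)
S - n(W(1, -16), 508) = -188932 - (361 + (1**2 + 21*(-16) + 21*1 - 16*1)**2) = -188932 - (361 + (1 - 336 + 21 - 16)**2) = -188932 - (361 + (-330)**2) = -188932 - (361 + 108900) = -188932 - 1*109261 = -188932 - 109261 = -298193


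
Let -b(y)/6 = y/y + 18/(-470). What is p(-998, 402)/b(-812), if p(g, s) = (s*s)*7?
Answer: -22153215/113 ≈ -1.9605e+5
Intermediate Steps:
p(g, s) = 7*s² (p(g, s) = s²*7 = 7*s²)
b(y) = -1356/235 (b(y) = -6*(y/y + 18/(-470)) = -6*(1 + 18*(-1/470)) = -6*(1 - 9/235) = -6*226/235 = -1356/235)
p(-998, 402)/b(-812) = (7*402²)/(-1356/235) = (7*161604)*(-235/1356) = 1131228*(-235/1356) = -22153215/113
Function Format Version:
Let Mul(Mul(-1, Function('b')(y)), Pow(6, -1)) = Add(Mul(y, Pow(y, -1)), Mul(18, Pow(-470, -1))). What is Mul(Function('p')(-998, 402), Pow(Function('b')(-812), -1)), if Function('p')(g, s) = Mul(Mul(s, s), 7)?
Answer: Rational(-22153215, 113) ≈ -1.9605e+5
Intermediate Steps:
Function('p')(g, s) = Mul(7, Pow(s, 2)) (Function('p')(g, s) = Mul(Pow(s, 2), 7) = Mul(7, Pow(s, 2)))
Function('b')(y) = Rational(-1356, 235) (Function('b')(y) = Mul(-6, Add(Mul(y, Pow(y, -1)), Mul(18, Pow(-470, -1)))) = Mul(-6, Add(1, Mul(18, Rational(-1, 470)))) = Mul(-6, Add(1, Rational(-9, 235))) = Mul(-6, Rational(226, 235)) = Rational(-1356, 235))
Mul(Function('p')(-998, 402), Pow(Function('b')(-812), -1)) = Mul(Mul(7, Pow(402, 2)), Pow(Rational(-1356, 235), -1)) = Mul(Mul(7, 161604), Rational(-235, 1356)) = Mul(1131228, Rational(-235, 1356)) = Rational(-22153215, 113)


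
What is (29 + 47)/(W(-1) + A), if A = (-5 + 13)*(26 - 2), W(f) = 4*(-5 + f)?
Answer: 19/42 ≈ 0.45238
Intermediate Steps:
W(f) = -20 + 4*f
A = 192 (A = 8*24 = 192)
(29 + 47)/(W(-1) + A) = (29 + 47)/((-20 + 4*(-1)) + 192) = 76/((-20 - 4) + 192) = 76/(-24 + 192) = 76/168 = (1/168)*76 = 19/42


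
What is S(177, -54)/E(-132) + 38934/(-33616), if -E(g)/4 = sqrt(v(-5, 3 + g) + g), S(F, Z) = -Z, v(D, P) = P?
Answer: -19467/16808 + 9*I*sqrt(29)/58 ≈ -1.1582 + 0.83563*I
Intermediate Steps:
E(g) = -4*sqrt(3 + 2*g) (E(g) = -4*sqrt((3 + g) + g) = -4*sqrt(3 + 2*g))
S(177, -54)/E(-132) + 38934/(-33616) = (-1*(-54))/((-4*sqrt(3 + 2*(-132)))) + 38934/(-33616) = 54/((-4*sqrt(3 - 264))) + 38934*(-1/33616) = 54/((-12*I*sqrt(29))) - 19467/16808 = 54*(I*sqrt(29)/348) - 19467/16808 = 9*I*sqrt(29)/58 - 19467/16808 = -19467/16808 + 9*I*sqrt(29)/58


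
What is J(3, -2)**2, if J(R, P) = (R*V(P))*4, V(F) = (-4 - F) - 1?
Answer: 1296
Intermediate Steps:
V(F) = -5 - F
J(R, P) = 4*R*(-5 - P) (J(R, P) = (R*(-5 - P))*4 = 4*R*(-5 - P))
J(3, -2)**2 = (-4*3*(5 - 2))**2 = (-4*3*3)**2 = (-36)**2 = 1296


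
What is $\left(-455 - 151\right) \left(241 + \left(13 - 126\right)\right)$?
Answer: $-77568$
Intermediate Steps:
$\left(-455 - 151\right) \left(241 + \left(13 - 126\right)\right) = - 606 \left(241 - 113\right) = \left(-606\right) 128 = -77568$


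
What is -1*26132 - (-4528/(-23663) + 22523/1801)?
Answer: -1114210206993/42617063 ≈ -26145.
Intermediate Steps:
-1*26132 - (-4528/(-23663) + 22523/1801) = -26132 - (-4528*(-1/23663) + 22523*(1/1801)) = -26132 - (4528/23663 + 22523/1801) = -26132 - 1*541116677/42617063 = -26132 - 541116677/42617063 = -1114210206993/42617063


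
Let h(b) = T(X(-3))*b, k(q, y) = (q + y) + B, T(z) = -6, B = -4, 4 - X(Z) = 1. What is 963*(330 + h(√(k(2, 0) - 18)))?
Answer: 317790 - 11556*I*√5 ≈ 3.1779e+5 - 25840.0*I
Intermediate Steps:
X(Z) = 3 (X(Z) = 4 - 1*1 = 4 - 1 = 3)
k(q, y) = -4 + q + y (k(q, y) = (q + y) - 4 = -4 + q + y)
h(b) = -6*b
963*(330 + h(√(k(2, 0) - 18))) = 963*(330 - 6*√((-4 + 2 + 0) - 18)) = 963*(330 - 6*√(-2 - 18)) = 963*(330 - 12*I*√5) = 317790 - 11556*I*√5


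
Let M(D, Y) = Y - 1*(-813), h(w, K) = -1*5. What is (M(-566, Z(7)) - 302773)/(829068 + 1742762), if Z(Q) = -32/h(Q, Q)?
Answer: -754884/6429575 ≈ -0.11741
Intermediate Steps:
h(w, K) = -5
Z(Q) = 32/5 (Z(Q) = -32/(-5) = -32*(-1/5) = 32/5)
M(D, Y) = 813 + Y (M(D, Y) = Y + 813 = 813 + Y)
(M(-566, Z(7)) - 302773)/(829068 + 1742762) = ((813 + 32/5) - 302773)/(829068 + 1742762) = (4097/5 - 302773)/2571830 = -1509768/5*1/2571830 = -754884/6429575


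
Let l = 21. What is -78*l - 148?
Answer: -1786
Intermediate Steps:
-78*l - 148 = -78*21 - 148 = -1638 - 148 = -1786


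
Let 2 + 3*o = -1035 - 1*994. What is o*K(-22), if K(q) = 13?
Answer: -8801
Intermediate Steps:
o = -677 (o = -⅔ + (-1035 - 1*994)/3 = -⅔ + (-1035 - 994)/3 = -⅔ + (⅓)*(-2029) = -⅔ - 2029/3 = -677)
o*K(-22) = -677*13 = -8801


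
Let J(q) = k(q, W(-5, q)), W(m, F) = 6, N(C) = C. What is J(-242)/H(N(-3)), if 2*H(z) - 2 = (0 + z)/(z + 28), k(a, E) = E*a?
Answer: -72600/47 ≈ -1544.7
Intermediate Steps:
J(q) = 6*q
H(z) = 1 + z/(2*(28 + z)) (H(z) = 1 + ((0 + z)/(z + 28))/2 = 1 + (z/(28 + z))/2 = 1 + z/(2*(28 + z)))
J(-242)/H(N(-3)) = (6*(-242))/(((56 + 3*(-3))/(2*(28 - 3)))) = -1452*50/(56 - 9) = -1452/((½)*(1/25)*47) = -1452/47/50 = -1452*50/47 = -72600/47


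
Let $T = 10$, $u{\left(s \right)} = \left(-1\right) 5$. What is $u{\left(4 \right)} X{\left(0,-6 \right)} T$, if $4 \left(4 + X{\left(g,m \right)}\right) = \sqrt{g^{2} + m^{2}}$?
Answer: $125$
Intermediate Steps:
$u{\left(s \right)} = -5$
$X{\left(g,m \right)} = -4 + \frac{\sqrt{g^{2} + m^{2}}}{4}$
$u{\left(4 \right)} X{\left(0,-6 \right)} T = - 5 \left(-4 + \frac{\sqrt{0^{2} + \left(-6\right)^{2}}}{4}\right) 10 = - 5 \left(-4 + \frac{\sqrt{0 + 36}}{4}\right) 10 = - 5 \left(-4 + \frac{\sqrt{36}}{4}\right) 10 = - 5 \left(-4 + \frac{1}{4} \cdot 6\right) 10 = - 5 \left(-4 + \frac{3}{2}\right) 10 = \left(-5\right) \left(- \frac{5}{2}\right) 10 = \frac{25}{2} \cdot 10 = 125$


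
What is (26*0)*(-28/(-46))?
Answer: 0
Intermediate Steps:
(26*0)*(-28/(-46)) = 0*(-28*(-1/46)) = 0*(14/23) = 0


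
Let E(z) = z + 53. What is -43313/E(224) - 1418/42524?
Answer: -921117399/5889574 ≈ -156.40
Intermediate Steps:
E(z) = 53 + z
-43313/E(224) - 1418/42524 = -43313/(53 + 224) - 1418/42524 = -43313/277 - 1418*1/42524 = -43313*1/277 - 709/21262 = -43313/277 - 709/21262 = -921117399/5889574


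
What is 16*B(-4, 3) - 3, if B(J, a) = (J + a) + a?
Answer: 29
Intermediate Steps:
B(J, a) = J + 2*a
16*B(-4, 3) - 3 = 16*(-4 + 2*3) - 3 = 16*(-4 + 6) - 3 = 16*2 - 3 = 32 - 3 = 29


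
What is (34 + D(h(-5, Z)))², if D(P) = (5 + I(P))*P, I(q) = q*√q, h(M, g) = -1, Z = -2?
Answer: (29 + I)² ≈ 840.0 + 58.0*I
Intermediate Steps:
I(q) = q^(3/2)
D(P) = P*(5 + P^(3/2)) (D(P) = (5 + P^(3/2))*P = P*(5 + P^(3/2)))
(34 + D(h(-5, Z)))² = (34 - (5 + (-1)^(3/2)))² = (34 - (5 - I))² = (34 + (-5 + I))² = (29 + I)²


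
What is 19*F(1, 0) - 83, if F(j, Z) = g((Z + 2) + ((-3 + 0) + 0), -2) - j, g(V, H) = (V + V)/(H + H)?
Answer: -185/2 ≈ -92.500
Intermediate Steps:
g(V, H) = V/H (g(V, H) = (2*V)/((2*H)) = (2*V)*(1/(2*H)) = V/H)
F(j, Z) = ½ - j - Z/2 (F(j, Z) = ((Z + 2) + ((-3 + 0) + 0))/(-2) - j = ((2 + Z) + (-3 + 0))*(-½) - j = ((2 + Z) - 3)*(-½) - j = (-1 + Z)*(-½) - j = (½ - Z/2) - j = ½ - j - Z/2)
19*F(1, 0) - 83 = 19*(½ - 1*1 - ½*0) - 83 = 19*(½ - 1 + 0) - 83 = 19*(-½) - 83 = -19/2 - 83 = -185/2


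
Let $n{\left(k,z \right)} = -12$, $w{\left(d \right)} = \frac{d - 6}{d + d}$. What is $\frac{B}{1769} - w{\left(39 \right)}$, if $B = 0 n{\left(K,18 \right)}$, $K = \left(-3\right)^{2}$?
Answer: $- \frac{11}{26} \approx -0.42308$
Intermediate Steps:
$K = 9$
$w{\left(d \right)} = \frac{-6 + d}{2 d}$
$B = 0$ ($B = 0 \left(-12\right) = 0$)
$\frac{B}{1769} - w{\left(39 \right)} = \frac{0}{1769} - \frac{-6 + 39}{2 \cdot 39} = 0 \cdot \frac{1}{1769} - \frac{1}{2} \cdot \frac{1}{39} \cdot 33 = 0 - \frac{11}{26} = - \frac{11}{26}$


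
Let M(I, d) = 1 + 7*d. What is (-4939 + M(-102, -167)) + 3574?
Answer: -2533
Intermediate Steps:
(-4939 + M(-102, -167)) + 3574 = (-4939 + (1 + 7*(-167))) + 3574 = (-4939 + (1 - 1169)) + 3574 = (-4939 - 1168) + 3574 = -6107 + 3574 = -2533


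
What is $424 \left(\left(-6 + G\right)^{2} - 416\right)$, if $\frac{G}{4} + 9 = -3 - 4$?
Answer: $1901216$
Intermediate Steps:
$G = -64$ ($G = -36 + 4 \left(-3 - 4\right) = -36 + 4 \left(-7\right) = -36 - 28 = -64$)
$424 \left(\left(-6 + G\right)^{2} - 416\right) = 424 \left(\left(-6 - 64\right)^{2} - 416\right) = 424 \left(\left(-70\right)^{2} - 416\right) = 424 \left(4900 - 416\right) = 424 \cdot 4484 = 1901216$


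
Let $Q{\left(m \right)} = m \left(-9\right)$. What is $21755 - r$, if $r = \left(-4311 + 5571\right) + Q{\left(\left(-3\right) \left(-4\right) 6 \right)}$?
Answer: $21143$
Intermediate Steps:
$Q{\left(m \right)} = - 9 m$
$r = 612$ ($r = \left(-4311 + 5571\right) - 9 \left(-3\right) \left(-4\right) 6 = 1260 - 9 \cdot 12 \cdot 6 = 1260 - 648 = 612$)
$21755 - r = 21755 - 612 = 21143$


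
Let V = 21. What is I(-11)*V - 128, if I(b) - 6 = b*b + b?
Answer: 2308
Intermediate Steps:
I(b) = 6 + b + b**2 (I(b) = 6 + (b*b + b) = 6 + (b**2 + b) = 6 + (b + b**2) = 6 + b + b**2)
I(-11)*V - 128 = (6 - 11 + (-11)**2)*21 - 128 = (6 - 11 + 121)*21 - 128 = 116*21 - 128 = 2436 - 128 = 2308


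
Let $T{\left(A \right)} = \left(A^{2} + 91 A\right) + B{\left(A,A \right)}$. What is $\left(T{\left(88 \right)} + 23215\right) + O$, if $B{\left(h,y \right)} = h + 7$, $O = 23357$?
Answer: $62419$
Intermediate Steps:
$B{\left(h,y \right)} = 7 + h$
$T{\left(A \right)} = 7 + A^{2} + 92 A$ ($T{\left(A \right)} = \left(A^{2} + 91 A\right) + \left(7 + A\right) = 7 + A^{2} + 92 A$)
$\left(T{\left(88 \right)} + 23215\right) + O = \left(\left(7 + 88^{2} + 92 \cdot 88\right) + 23215\right) + 23357 = \left(\left(7 + 7744 + 8096\right) + 23215\right) + 23357 = \left(15847 + 23215\right) + 23357 = 39062 + 23357 = 62419$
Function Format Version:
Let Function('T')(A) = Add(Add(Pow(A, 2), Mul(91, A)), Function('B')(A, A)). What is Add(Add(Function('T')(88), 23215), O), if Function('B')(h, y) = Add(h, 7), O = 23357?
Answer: 62419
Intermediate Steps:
Function('B')(h, y) = Add(7, h)
Function('T')(A) = Add(7, Pow(A, 2), Mul(92, A)) (Function('T')(A) = Add(Add(Pow(A, 2), Mul(91, A)), Add(7, A)) = Add(7, Pow(A, 2), Mul(92, A)))
Add(Add(Function('T')(88), 23215), O) = Add(Add(Add(7, Pow(88, 2), Mul(92, 88)), 23215), 23357) = Add(Add(Add(7, 7744, 8096), 23215), 23357) = Add(Add(15847, 23215), 23357) = Add(39062, 23357) = 62419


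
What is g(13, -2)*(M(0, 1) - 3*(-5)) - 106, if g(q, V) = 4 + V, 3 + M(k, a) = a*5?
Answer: -72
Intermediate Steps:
M(k, a) = -3 + 5*a (M(k, a) = -3 + a*5 = -3 + 5*a)
g(13, -2)*(M(0, 1) - 3*(-5)) - 106 = (4 - 2)*((-3 + 5*1) - 3*(-5)) - 106 = 2*((-3 + 5) + 15) - 106 = 2*(2 + 15) - 106 = 2*17 - 106 = 34 - 106 = -72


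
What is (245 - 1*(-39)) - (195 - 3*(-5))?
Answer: 74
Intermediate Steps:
(245 - 1*(-39)) - (195 - 3*(-5)) = (245 + 39) - (195 + 15) = 284 - 1*210 = 284 - 210 = 74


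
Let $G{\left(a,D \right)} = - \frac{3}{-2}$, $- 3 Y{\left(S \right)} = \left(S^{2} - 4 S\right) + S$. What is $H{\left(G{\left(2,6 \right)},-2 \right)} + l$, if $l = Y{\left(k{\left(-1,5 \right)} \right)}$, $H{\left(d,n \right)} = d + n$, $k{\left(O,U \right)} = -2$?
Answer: $- \frac{23}{6} \approx -3.8333$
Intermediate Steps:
$Y{\left(S \right)} = S - \frac{S^{2}}{3}$ ($Y{\left(S \right)} = - \frac{\left(S^{2} - 4 S\right) + S}{3} = - \frac{S^{2} - 3 S}{3} = S - \frac{S^{2}}{3}$)
$G{\left(a,D \right)} = \frac{3}{2}$ ($G{\left(a,D \right)} = \left(-3\right) \left(- \frac{1}{2}\right) = \frac{3}{2}$)
$l = - \frac{10}{3}$ ($l = \frac{1}{3} \left(-2\right) \left(3 - -2\right) = \frac{1}{3} \left(-2\right) \left(3 + 2\right) = \frac{1}{3} \left(-2\right) 5 = - \frac{10}{3} \approx -3.3333$)
$H{\left(G{\left(2,6 \right)},-2 \right)} + l = \left(\frac{3}{2} - 2\right) - \frac{10}{3} = - \frac{1}{2} - \frac{10}{3} = - \frac{23}{6}$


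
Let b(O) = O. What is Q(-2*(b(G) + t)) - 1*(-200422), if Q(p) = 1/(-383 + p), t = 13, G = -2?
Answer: 81170909/405 ≈ 2.0042e+5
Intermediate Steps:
Q(-2*(b(G) + t)) - 1*(-200422) = 1/(-383 - 2*(-2 + 13)) - 1*(-200422) = 1/(-383 - 2*11) + 200422 = 1/(-383 - 22) + 200422 = 1/(-405) + 200422 = -1/405 + 200422 = 81170909/405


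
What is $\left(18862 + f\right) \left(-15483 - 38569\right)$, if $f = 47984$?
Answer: $-3613159992$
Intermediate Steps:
$\left(18862 + f\right) \left(-15483 - 38569\right) = \left(18862 + 47984\right) \left(-15483 - 38569\right) = 66846 \left(-54052\right) = -3613159992$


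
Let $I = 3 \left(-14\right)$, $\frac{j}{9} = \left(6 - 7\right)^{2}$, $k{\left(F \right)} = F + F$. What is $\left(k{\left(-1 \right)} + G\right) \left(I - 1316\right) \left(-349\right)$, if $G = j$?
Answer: $3317594$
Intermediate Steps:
$k{\left(F \right)} = 2 F$
$j = 9$ ($j = 9 \left(6 - 7\right)^{2} = 9 \left(-1\right)^{2} = 9 \cdot 1 = 9$)
$I = -42$
$G = 9$
$\left(k{\left(-1 \right)} + G\right) \left(I - 1316\right) \left(-349\right) = \left(2 \left(-1\right) + 9\right) \left(-42 - 1316\right) \left(-349\right) = \left(-2 + 9\right) \left(-1358\right) \left(-349\right) = 7 \left(-1358\right) \left(-349\right) = \left(-9506\right) \left(-349\right) = 3317594$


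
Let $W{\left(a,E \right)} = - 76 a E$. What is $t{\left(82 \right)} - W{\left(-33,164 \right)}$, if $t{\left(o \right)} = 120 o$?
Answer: $-401472$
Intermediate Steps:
$W{\left(a,E \right)} = - 76 E a$
$t{\left(82 \right)} - W{\left(-33,164 \right)} = 120 \cdot 82 - \left(-76\right) 164 \left(-33\right) = 9840 - 411312 = -401472$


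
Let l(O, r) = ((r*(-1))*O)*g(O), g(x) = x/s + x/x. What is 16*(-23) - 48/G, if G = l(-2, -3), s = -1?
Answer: -1096/3 ≈ -365.33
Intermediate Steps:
g(x) = 1 - x (g(x) = x/(-1) + x/x = x*(-1) + 1 = -x + 1 = 1 - x)
l(O, r) = -O*r*(1 - O) (l(O, r) = ((r*(-1))*O)*(1 - O) = ((-r)*O)*(1 - O) = (-O*r)*(1 - O) = -O*r*(1 - O))
G = -18 (G = -2*(-3)*(-1 - 2) = -2*(-3)*(-3) = -18)
16*(-23) - 48/G = 16*(-23) - 48/(-18) = -368 - 48*(-1/18) = -368 + 8/3 = -1096/3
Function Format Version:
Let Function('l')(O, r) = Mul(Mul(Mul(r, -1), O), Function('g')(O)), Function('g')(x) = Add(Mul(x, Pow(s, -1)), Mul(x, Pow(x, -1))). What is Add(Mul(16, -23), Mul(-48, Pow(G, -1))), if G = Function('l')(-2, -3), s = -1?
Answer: Rational(-1096, 3) ≈ -365.33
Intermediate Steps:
Function('g')(x) = Add(1, Mul(-1, x)) (Function('g')(x) = Add(Mul(x, Pow(-1, -1)), Mul(x, Pow(x, -1))) = Add(Mul(x, -1), 1) = Add(Mul(-1, x), 1) = Add(1, Mul(-1, x)))
Function('l')(O, r) = Mul(-1, O, r, Add(1, Mul(-1, O))) (Function('l')(O, r) = Mul(Mul(Mul(r, -1), O), Add(1, Mul(-1, O))) = Mul(Mul(Mul(-1, r), O), Add(1, Mul(-1, O))) = Mul(Mul(-1, O, r), Add(1, Mul(-1, O))) = Mul(-1, O, r, Add(1, Mul(-1, O))))
G = -18 (G = Mul(-2, -3, Add(-1, -2)) = Mul(-2, -3, -3) = -18)
Add(Mul(16, -23), Mul(-48, Pow(G, -1))) = Add(Mul(16, -23), Mul(-48, Pow(-18, -1))) = Add(-368, Mul(-48, Rational(-1, 18))) = Add(-368, Rational(8, 3)) = Rational(-1096, 3)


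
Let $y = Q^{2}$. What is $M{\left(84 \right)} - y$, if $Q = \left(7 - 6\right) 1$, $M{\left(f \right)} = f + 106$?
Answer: $189$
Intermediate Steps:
$M{\left(f \right)} = 106 + f$
$Q = 1$ ($Q = 1 \cdot 1 = 1$)
$y = 1$ ($y = 1^{2} = 1$)
$M{\left(84 \right)} - y = \left(106 + 84\right) - 1 = 190 - 1 = 189$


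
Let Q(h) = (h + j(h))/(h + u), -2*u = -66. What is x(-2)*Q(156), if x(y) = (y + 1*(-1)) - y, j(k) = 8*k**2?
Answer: -64948/63 ≈ -1030.9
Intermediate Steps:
u = 33 (u = -1/2*(-66) = 33)
x(y) = -1 (x(y) = (y - 1) - y = (-1 + y) - y = -1)
Q(h) = (h + 8*h**2)/(33 + h) (Q(h) = (h + 8*h**2)/(h + 33) = (h + 8*h**2)/(33 + h))
x(-2)*Q(156) = -156*(1 + 8*156)/(33 + 156) = -156*(1 + 1248)/189 = -156*1249/189 = -1*64948/63 = -64948/63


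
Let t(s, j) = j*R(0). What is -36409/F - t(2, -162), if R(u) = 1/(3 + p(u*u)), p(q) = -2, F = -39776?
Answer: 6480121/39776 ≈ 162.92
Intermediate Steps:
R(u) = 1 (R(u) = 1/(3 - 2) = 1/1 = 1)
t(s, j) = j (t(s, j) = j*1 = j)
-36409/F - t(2, -162) = -36409/(-39776) - 1*(-162) = -36409*(-1/39776) + 162 = 36409/39776 + 162 = 6480121/39776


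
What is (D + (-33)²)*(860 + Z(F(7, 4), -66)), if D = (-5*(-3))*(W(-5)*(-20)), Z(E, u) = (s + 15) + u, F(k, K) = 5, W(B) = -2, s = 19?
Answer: 1398492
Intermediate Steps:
Z(E, u) = 34 + u (Z(E, u) = (19 + 15) + u = 34 + u)
D = 600 (D = (-5*(-3))*(-2*(-20)) = 15*40 = 600)
(D + (-33)²)*(860 + Z(F(7, 4), -66)) = (600 + (-33)²)*(860 + (34 - 66)) = (600 + 1089)*(860 - 32) = 1689*828 = 1398492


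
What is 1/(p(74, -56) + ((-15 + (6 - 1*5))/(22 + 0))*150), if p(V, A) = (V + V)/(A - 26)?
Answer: -451/43864 ≈ -0.010282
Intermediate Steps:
p(V, A) = 2*V/(-26 + A) (p(V, A) = (2*V)/(-26 + A) = 2*V/(-26 + A))
1/(p(74, -56) + ((-15 + (6 - 1*5))/(22 + 0))*150) = 1/(2*74/(-26 - 56) + ((-15 + (6 - 1*5))/(22 + 0))*150) = 1/(2*74/(-82) + ((-15 + (6 - 5))/22)*150) = 1/(2*74*(-1/82) + ((-15 + 1)*(1/22))*150) = 1/(-74/41 - 14*1/22*150) = 1/(-74/41 - 7/11*150) = 1/(-74/41 - 1050/11) = 1/(-43864/451) = -451/43864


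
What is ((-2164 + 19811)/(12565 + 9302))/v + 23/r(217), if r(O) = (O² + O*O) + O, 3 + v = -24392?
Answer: 100985306/479567473035 ≈ 0.00021058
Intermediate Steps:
v = -24395 (v = -3 - 24392 = -24395)
r(O) = O + 2*O² (r(O) = (O² + O²) + O = 2*O² + O = O + 2*O²)
((-2164 + 19811)/(12565 + 9302))/v + 23/r(217) = ((-2164 + 19811)/(12565 + 9302))/(-24395) + 23/((217*(1 + 2*217))) = (17647/21867)*(-1/24395) + 23/((217*(1 + 434))) = (17647*(1/21867))*(-1/24395) + 23/((217*435)) = (17647/21867)*(-1/24395) + 23/94395 = -2521/76206495 + 23*(1/94395) = -2521/76206495 + 23/94395 = 100985306/479567473035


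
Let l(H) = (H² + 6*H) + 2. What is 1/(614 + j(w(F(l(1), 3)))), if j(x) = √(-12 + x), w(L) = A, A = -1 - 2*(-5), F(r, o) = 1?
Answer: 614/376999 - I*√3/376999 ≈ 0.0016287 - 4.5943e-6*I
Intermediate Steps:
l(H) = 2 + H² + 6*H
A = 9 (A = -1 + 10 = 9)
w(L) = 9
1/(614 + j(w(F(l(1), 3)))) = 1/(614 + √(-12 + 9)) = 1/(614 + √(-3)) = 1/(614 + I*√3)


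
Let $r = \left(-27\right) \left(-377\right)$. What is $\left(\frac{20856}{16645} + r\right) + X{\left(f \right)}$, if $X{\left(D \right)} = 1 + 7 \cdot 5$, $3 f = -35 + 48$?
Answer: $\frac{170049531}{16645} \approx 10216.0$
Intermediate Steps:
$f = \frac{13}{3}$ ($f = \frac{-35 + 48}{3} = \frac{1}{3} \cdot 13 = \frac{13}{3} \approx 4.3333$)
$r = 10179$
$X{\left(D \right)} = 36$ ($X{\left(D \right)} = 1 + 35 = 36$)
$\left(\frac{20856}{16645} + r\right) + X{\left(f \right)} = \left(\frac{20856}{16645} + 10179\right) + 36 = \frac{169450311}{16645} + 36 = \frac{170049531}{16645}$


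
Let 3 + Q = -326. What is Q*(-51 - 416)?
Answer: 153643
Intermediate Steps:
Q = -329 (Q = -3 - 326 = -329)
Q*(-51 - 416) = -329*(-51 - 416) = -329*(-467) = 153643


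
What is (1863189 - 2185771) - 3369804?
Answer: -3692386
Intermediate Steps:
(1863189 - 2185771) - 3369804 = -322582 - 3369804 = -3692386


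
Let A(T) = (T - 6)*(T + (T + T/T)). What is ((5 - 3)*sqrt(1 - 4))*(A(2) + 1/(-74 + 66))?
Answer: -161*I*sqrt(3)/4 ≈ -69.715*I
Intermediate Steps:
A(T) = (1 + 2*T)*(-6 + T) (A(T) = (-6 + T)*(T + (T + 1)) = (-6 + T)*(T + (1 + T)) = (-6 + T)*(1 + 2*T) = (1 + 2*T)*(-6 + T))
((5 - 3)*sqrt(1 - 4))*(A(2) + 1/(-74 + 66)) = ((5 - 3)*sqrt(1 - 4))*((-6 - 11*2 + 2*2**2) + 1/(-74 + 66)) = (2*sqrt(-3))*((-6 - 22 + 2*4) + 1/(-8)) = (2*(I*sqrt(3)))*((-6 - 22 + 8) - 1/8) = (2*I*sqrt(3))*(-20 - 1/8) = (2*I*sqrt(3))*(-161/8) = -161*I*sqrt(3)/4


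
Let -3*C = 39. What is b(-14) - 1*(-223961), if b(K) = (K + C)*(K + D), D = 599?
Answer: 208166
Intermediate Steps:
C = -13 (C = -1/3*39 = -13)
b(K) = (-13 + K)*(599 + K) (b(K) = (K - 13)*(K + 599) = (-13 + K)*(599 + K))
b(-14) - 1*(-223961) = (-7787 + (-14)**2 + 586*(-14)) - 1*(-223961) = (-7787 + 196 - 8204) + 223961 = -15795 + 223961 = 208166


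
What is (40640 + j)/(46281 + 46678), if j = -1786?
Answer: 38854/92959 ≈ 0.41797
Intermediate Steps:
(40640 + j)/(46281 + 46678) = (40640 - 1786)/(46281 + 46678) = 38854/92959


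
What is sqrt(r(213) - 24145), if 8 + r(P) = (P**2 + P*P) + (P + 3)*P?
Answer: sqrt(112593) ≈ 335.55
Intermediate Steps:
r(P) = -8 + 2*P**2 + P*(3 + P) (r(P) = -8 + ((P**2 + P*P) + (P + 3)*P) = -8 + ((P**2 + P**2) + (3 + P)*P) = -8 + (2*P**2 + P*(3 + P)) = -8 + 2*P**2 + P*(3 + P))
sqrt(r(213) - 24145) = sqrt((-8 + 3*213 + 3*213**2) - 24145) = sqrt((-8 + 639 + 3*45369) - 24145) = sqrt((-8 + 639 + 136107) - 24145) = sqrt(136738 - 24145) = sqrt(112593)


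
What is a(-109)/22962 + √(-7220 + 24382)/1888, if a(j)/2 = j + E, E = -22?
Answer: -131/11481 + √17162/1888 ≈ 0.057977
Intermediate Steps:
a(j) = -44 + 2*j (a(j) = 2*(j - 22) = 2*(-22 + j) = -44 + 2*j)
a(-109)/22962 + √(-7220 + 24382)/1888 = (-44 + 2*(-109))/22962 + √(-7220 + 24382)/1888 = (-44 - 218)*(1/22962) + √17162*(1/1888) = -262*1/22962 + √17162/1888 = -131/11481 + √17162/1888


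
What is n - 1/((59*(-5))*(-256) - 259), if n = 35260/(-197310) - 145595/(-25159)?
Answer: 69842652419314/12453493588923 ≈ 5.6083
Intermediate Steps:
n = 2784024311/496412229 (n = 35260*(-1/197310) - 145595*(-1/25159) = -3526/19731 + 145595/25159 = 2784024311/496412229 ≈ 5.6083)
n - 1/((59*(-5))*(-256) - 259) = 2784024311/496412229 - 1/((59*(-5))*(-256) - 259) = 2784024311/496412229 - 1/(-295*(-256) - 259) = 2784024311/496412229 - 1/(75520 - 259) = 2784024311/496412229 - 1/75261 = 69842652419314/12453493588923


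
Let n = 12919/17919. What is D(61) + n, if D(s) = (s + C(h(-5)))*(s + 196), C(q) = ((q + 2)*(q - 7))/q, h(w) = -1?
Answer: 317770546/17919 ≈ 17734.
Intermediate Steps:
C(q) = (-7 + q)*(2 + q)/q (C(q) = ((2 + q)*(-7 + q))/q = ((-7 + q)*(2 + q))/q = (-7 + q)*(2 + q)/q)
D(s) = (8 + s)*(196 + s) (D(s) = (s + (-5 - 1 - 14/(-1)))*(s + 196) = (s + (-5 - 1 - 14*(-1)))*(196 + s) = (s + (-5 - 1 + 14))*(196 + s) = (s + 8)*(196 + s) = (8 + s)*(196 + s))
n = 12919/17919 (n = 12919*(1/17919) = 12919/17919 ≈ 0.72097)
D(61) + n = (1568 + 61² + 204*61) + 12919/17919 = (1568 + 3721 + 12444) + 12919/17919 = 17733 + 12919/17919 = 317770546/17919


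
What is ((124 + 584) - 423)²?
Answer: 81225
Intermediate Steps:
((124 + 584) - 423)² = (708 - 423)² = 285² = 81225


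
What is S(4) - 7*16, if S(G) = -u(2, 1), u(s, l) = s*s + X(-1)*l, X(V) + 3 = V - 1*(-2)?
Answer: -114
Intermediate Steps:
X(V) = -1 + V (X(V) = -3 + (V - 1*(-2)) = -3 + (V + 2) = -3 + (2 + V) = -1 + V)
u(s, l) = s² - 2*l (u(s, l) = s*s + (-1 - 1)*l = s² - 2*l)
S(G) = -2 (S(G) = -(2² - 2*1) = -(4 - 2) = -1*2 = -2)
S(4) - 7*16 = -2 - 7*16 = -2 - 112 = -114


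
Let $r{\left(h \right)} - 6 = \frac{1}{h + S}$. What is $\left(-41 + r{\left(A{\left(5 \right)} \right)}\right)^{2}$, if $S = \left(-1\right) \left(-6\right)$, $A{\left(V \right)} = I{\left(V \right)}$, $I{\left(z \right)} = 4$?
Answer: $\frac{121801}{100} \approx 1218.0$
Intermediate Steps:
$A{\left(V \right)} = 4$
$S = 6$
$r{\left(h \right)} = 6 + \frac{1}{6 + h}$ ($r{\left(h \right)} = 6 + \frac{1}{h + 6} = 6 + \frac{1}{6 + h}$)
$\left(-41 + r{\left(A{\left(5 \right)} \right)}\right)^{2} = \left(-41 + \frac{37 + 6 \cdot 4}{6 + 4}\right)^{2} = \left(-41 + \frac{37 + 24}{10}\right)^{2} = \left(-41 + \frac{1}{10} \cdot 61\right)^{2} = \left(-41 + \frac{61}{10}\right)^{2} = \left(- \frac{349}{10}\right)^{2} = \frac{121801}{100}$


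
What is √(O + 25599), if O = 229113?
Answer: 2*√63678 ≈ 504.69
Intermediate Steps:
√(O + 25599) = √(229113 + 25599) = √254712 = 2*√63678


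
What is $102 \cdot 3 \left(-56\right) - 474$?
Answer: $-17610$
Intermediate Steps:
$102 \cdot 3 \left(-56\right) - 474 = 102 \left(-168\right) - 474 = -17136 - 474 = -17610$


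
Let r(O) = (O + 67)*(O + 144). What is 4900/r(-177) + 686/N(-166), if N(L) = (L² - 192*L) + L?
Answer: 697319/512193 ≈ 1.3614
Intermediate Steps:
r(O) = (67 + O)*(144 + O)
N(L) = L² - 191*L
4900/r(-177) + 686/N(-166) = 4900/(9648 + (-177)² + 211*(-177)) + 686/((-166*(-191 - 166))) = 4900/(9648 + 31329 - 37347) + 686/((-166*(-357))) = 4900/3630 + 686/59262 = 4900*(1/3630) + 686*(1/59262) = 490/363 + 49/4233 = 697319/512193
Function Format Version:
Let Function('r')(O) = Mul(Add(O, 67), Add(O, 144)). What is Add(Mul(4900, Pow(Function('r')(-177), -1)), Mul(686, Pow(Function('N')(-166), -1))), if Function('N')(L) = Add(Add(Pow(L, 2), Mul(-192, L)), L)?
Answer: Rational(697319, 512193) ≈ 1.3614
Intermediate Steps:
Function('r')(O) = Mul(Add(67, O), Add(144, O))
Function('N')(L) = Add(Pow(L, 2), Mul(-191, L))
Add(Mul(4900, Pow(Function('r')(-177), -1)), Mul(686, Pow(Function('N')(-166), -1))) = Add(Mul(4900, Pow(Add(9648, Pow(-177, 2), Mul(211, -177)), -1)), Mul(686, Pow(Mul(-166, Add(-191, -166)), -1))) = Add(Mul(4900, Pow(Add(9648, 31329, -37347), -1)), Mul(686, Pow(Mul(-166, -357), -1))) = Add(Mul(4900, Pow(3630, -1)), Mul(686, Pow(59262, -1))) = Add(Mul(4900, Rational(1, 3630)), Mul(686, Rational(1, 59262))) = Add(Rational(490, 363), Rational(49, 4233)) = Rational(697319, 512193)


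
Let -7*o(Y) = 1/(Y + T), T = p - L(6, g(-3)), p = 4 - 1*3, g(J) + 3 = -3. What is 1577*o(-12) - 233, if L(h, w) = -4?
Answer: -9840/49 ≈ -200.82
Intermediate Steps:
g(J) = -6 (g(J) = -3 - 3 = -6)
p = 1 (p = 4 - 3 = 1)
T = 5 (T = 1 - 1*(-4) = 1 + 4 = 5)
o(Y) = -1/(7*(5 + Y)) (o(Y) = -1/(7*(Y + 5)) = -1/(7*(5 + Y)))
1577*o(-12) - 233 = 1577*(-1/(35 + 7*(-12))) - 233 = 1577*(-1/(35 - 84)) - 233 = 1577*(-1/(-49)) - 233 = 1577*(-1*(-1/49)) - 233 = 1577*(1/49) - 233 = 1577/49 - 233 = -9840/49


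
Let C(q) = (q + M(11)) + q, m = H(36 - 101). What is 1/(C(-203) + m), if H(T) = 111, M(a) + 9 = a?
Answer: -1/293 ≈ -0.0034130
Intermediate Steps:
M(a) = -9 + a
m = 111
C(q) = 2 + 2*q (C(q) = (q + (-9 + 11)) + q = (q + 2) + q = (2 + q) + q = 2 + 2*q)
1/(C(-203) + m) = 1/((2 + 2*(-203)) + 111) = 1/((2 - 406) + 111) = 1/(-404 + 111) = 1/(-293) = -1/293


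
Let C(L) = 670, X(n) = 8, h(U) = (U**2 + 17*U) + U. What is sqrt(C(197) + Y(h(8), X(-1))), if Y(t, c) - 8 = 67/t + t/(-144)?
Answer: sqrt(16472495)/156 ≈ 26.017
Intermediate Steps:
h(U) = U**2 + 18*U
Y(t, c) = 8 + 67/t - t/144 (Y(t, c) = 8 + (67/t + t/(-144)) = 8 + (67/t + t*(-1/144)) = 8 + (67/t - t/144) = 8 + 67/t - t/144)
sqrt(C(197) + Y(h(8), X(-1))) = sqrt(670 + (8 + 67/((8*(18 + 8))) - (18 + 8)/18)) = sqrt(670 + (8 + 67/((8*26)) - 26/18)) = sqrt(670 + (8 + 67/208 - 1/144*208)) = sqrt(670 + (8 + 67*(1/208) - 13/9)) = sqrt(670 + (8 + 67/208 - 13/9)) = sqrt(670 + 12875/1872) = sqrt(1267115/1872) = sqrt(16472495)/156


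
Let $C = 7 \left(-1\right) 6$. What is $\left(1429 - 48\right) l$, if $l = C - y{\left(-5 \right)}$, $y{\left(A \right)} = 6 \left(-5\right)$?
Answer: $-16572$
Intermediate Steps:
$y{\left(A \right)} = -30$
$C = -42$ ($C = \left(-7\right) 6 = -42$)
$l = -12$ ($l = -42 - -30 = -42 + 30 = -12$)
$\left(1429 - 48\right) l = \left(1429 - 48\right) \left(-12\right) = 1381 \left(-12\right) = -16572$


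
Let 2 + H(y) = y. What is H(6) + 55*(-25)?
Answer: -1371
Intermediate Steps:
H(y) = -2 + y
H(6) + 55*(-25) = (-2 + 6) + 55*(-25) = 4 - 1375 = -1371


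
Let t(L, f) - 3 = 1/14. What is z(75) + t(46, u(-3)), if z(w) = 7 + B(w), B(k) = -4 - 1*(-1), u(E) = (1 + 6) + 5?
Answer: 99/14 ≈ 7.0714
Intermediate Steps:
u(E) = 12 (u(E) = 7 + 5 = 12)
t(L, f) = 43/14 (t(L, f) = 3 + 1/14 = 43/14)
B(k) = -3 (B(k) = -4 + 1 = -3)
z(w) = 4 (z(w) = 7 - 3 = 4)
z(75) + t(46, u(-3)) = 4 + 43/14 = 99/14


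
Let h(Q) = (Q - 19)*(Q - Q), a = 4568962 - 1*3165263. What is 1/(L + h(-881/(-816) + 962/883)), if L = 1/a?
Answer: 1403699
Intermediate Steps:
a = 1403699 (a = 4568962 - 3165263 = 1403699)
h(Q) = 0 (h(Q) = (-19 + Q)*0 = 0)
L = 1/1403699 ≈ 7.1240e-7
1/(L + h(-881/(-816) + 962/883)) = 1/(1/1403699 + 0) = 1/(1/1403699) = 1403699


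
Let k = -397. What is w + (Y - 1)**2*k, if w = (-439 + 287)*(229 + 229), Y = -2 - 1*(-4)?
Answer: -70013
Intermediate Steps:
Y = 2 (Y = -2 + 4 = 2)
w = -69616 (w = -152*458 = -69616)
w + (Y - 1)**2*k = -69616 + (2 - 1)**2*(-397) = -69616 + 1**2*(-397) = -69616 + 1*(-397) = -69616 - 397 = -70013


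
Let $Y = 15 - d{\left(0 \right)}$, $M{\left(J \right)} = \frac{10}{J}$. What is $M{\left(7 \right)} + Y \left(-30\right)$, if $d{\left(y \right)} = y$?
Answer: $- \frac{3140}{7} \approx -448.57$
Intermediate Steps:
$Y = 15$ ($Y = 15 - 0 = 15 + 0 = 15$)
$M{\left(7 \right)} + Y \left(-30\right) = \frac{10}{7} + 15 \left(-30\right) = 10 \cdot \frac{1}{7} - 450 = \frac{10}{7} - 450 = - \frac{3140}{7}$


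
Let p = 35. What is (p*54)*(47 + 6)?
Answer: 100170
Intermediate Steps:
(p*54)*(47 + 6) = (35*54)*(47 + 6) = 1890*53 = 100170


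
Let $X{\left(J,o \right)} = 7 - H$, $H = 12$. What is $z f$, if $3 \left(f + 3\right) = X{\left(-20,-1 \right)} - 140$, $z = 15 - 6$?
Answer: $-462$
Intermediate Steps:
$z = 9$
$X{\left(J,o \right)} = -5$ ($X{\left(J,o \right)} = 7 - 12 = -5$)
$f = - \frac{154}{3}$ ($f = -3 + \frac{-5 - 140}{3} = -3 + \frac{1}{3} \left(-145\right) = -3 - \frac{145}{3} = - \frac{154}{3} \approx -51.333$)
$z f = 9 \left(- \frac{154}{3}\right) = -462$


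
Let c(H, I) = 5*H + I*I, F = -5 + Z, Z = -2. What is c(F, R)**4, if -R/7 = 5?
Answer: 2005339210000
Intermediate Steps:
F = -7 (F = -5 - 2 = -7)
R = -35 (R = -7*5 = -35)
c(H, I) = I**2 + 5*H (c(H, I) = 5*H + I**2 = I**2 + 5*H)
c(F, R)**4 = ((-35)**2 + 5*(-7))**4 = (1225 - 35)**4 = 1190**4 = 2005339210000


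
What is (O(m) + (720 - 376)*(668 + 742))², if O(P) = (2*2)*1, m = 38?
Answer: 235267681936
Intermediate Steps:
O(P) = 4 (O(P) = 4*1 = 4)
(O(m) + (720 - 376)*(668 + 742))² = (4 + (720 - 376)*(668 + 742))² = (4 + 344*1410)² = (4 + 485040)² = 485044² = 235267681936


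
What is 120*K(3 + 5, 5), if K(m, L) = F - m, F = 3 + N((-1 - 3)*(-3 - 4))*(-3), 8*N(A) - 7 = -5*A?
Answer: 5385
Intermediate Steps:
N(A) = 7/8 - 5*A/8 (N(A) = 7/8 + (-5*A)/8 = 7/8 - 5*A/8)
F = 423/8 (F = 3 + (7/8 - 5*(-1 - 3)*(-3 - 4)/8)*(-3) = 3 + (7/8 - (-5)*(-7)/2)*(-3) = 3 + (7/8 - 5/8*28)*(-3) = 3 + (7/8 - 35/2)*(-3) = 3 - 133/8*(-3) = 3 + 399/8 = 423/8 ≈ 52.875)
K(m, L) = 423/8 - m
120*K(3 + 5, 5) = 120*(423/8 - (3 + 5)) = 120*(423/8 - 1*8) = 120*(423/8 - 8) = 120*(359/8) = 5385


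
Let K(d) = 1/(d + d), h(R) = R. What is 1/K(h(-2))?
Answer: -4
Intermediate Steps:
K(d) = 1/(2*d)
1/K(h(-2)) = 1/((1/2)/(-2)) = 1/((1/2)*(-1/2)) = 1/(-1/4) = -4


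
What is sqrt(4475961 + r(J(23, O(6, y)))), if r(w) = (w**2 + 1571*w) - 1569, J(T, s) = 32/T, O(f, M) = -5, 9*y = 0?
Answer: 2*sqrt(592027662)/23 ≈ 2115.8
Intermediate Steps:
y = 0 (y = (1/9)*0 = 0)
r(w) = -1569 + w**2 + 1571*w
sqrt(4475961 + r(J(23, O(6, y)))) = sqrt(4475961 + (-1569 + (32/23)**2 + 1571*(32/23))) = sqrt(4475961 + (-1569 + 1024/529 + 50272/23)) = sqrt(4475961 + 327279/529) = sqrt(2368110648/529) = 2*sqrt(592027662)/23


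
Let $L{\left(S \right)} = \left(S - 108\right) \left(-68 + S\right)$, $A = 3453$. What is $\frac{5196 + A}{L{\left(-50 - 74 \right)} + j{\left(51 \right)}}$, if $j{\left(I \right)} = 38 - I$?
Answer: $\frac{8649}{44531} \approx 0.19422$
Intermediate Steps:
$L{\left(S \right)} = \left(-108 + S\right) \left(-68 + S\right)$
$\frac{5196 + A}{L{\left(-50 - 74 \right)} + j{\left(51 \right)}} = \frac{5196 + 3453}{\left(7344 + \left(-50 - 74\right)^{2} - 176 \left(-50 - 74\right)\right) + \left(38 - 51\right)} = \frac{8649}{\left(7344 + \left(-50 - 74\right)^{2} - 176 \left(-50 - 74\right)\right) + \left(38 - 51\right)} = \frac{8649}{\left(7344 + \left(-124\right)^{2} - -21824\right) - 13} = \frac{8649}{\left(7344 + 15376 + 21824\right) - 13} = \frac{8649}{44544 - 13} = \frac{8649}{44531}$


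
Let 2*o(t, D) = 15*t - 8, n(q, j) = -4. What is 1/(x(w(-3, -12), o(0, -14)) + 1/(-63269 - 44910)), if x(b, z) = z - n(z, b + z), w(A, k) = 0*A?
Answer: -108179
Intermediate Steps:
o(t, D) = -4 + 15*t/2 (o(t, D) = (15*t - 8)/2 = (-8 + 15*t)/2 = -4 + 15*t/2)
w(A, k) = 0
x(b, z) = 4 + z (x(b, z) = z - 1*(-4) = z + 4 = 4 + z)
1/(x(w(-3, -12), o(0, -14)) + 1/(-63269 - 44910)) = 1/((4 + (-4 + (15/2)*0)) + 1/(-63269 - 44910)) = 1/((4 + (-4 + 0)) + 1/(-108179)) = 1/((4 - 4) - 1/108179) = 1/(0 - 1/108179) = 1/(-1/108179) = -108179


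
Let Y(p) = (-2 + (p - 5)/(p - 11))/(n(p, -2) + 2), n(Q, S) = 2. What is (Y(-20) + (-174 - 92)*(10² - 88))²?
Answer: 156693264025/15376 ≈ 1.0191e+7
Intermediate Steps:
Y(p) = -½ + (-5 + p)/(4*(-11 + p)) (Y(p) = (-2 + (p - 5)/(p - 11))/(2 + 2) = (-2 + (-5 + p)/(-11 + p))/4 = (-2 + (-5 + p)/(-11 + p))*(¼) = -½ + (-5 + p)/(4*(-11 + p)))
(Y(-20) + (-174 - 92)*(10² - 88))² = ((17 - 1*(-20))/(4*(-11 - 20)) + (-174 - 92)*(10² - 88))² = ((¼)*(17 + 20)/(-31) - 266*(100 - 88))² = ((¼)*(-1/31)*37 - 266*12)² = (-37/124 - 3192)² = (-395845/124)² = 156693264025/15376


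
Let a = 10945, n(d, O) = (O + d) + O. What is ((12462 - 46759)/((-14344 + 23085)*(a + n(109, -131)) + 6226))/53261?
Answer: -34297/5024594698578 ≈ -6.8258e-9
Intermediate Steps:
n(d, O) = d + 2*O
((12462 - 46759)/((-14344 + 23085)*(a + n(109, -131)) + 6226))/53261 = ((12462 - 46759)/((-14344 + 23085)*(10945 + (109 + 2*(-131))) + 6226))/53261 = -34297/(8741*(10945 + (109 - 262)) + 6226)*(1/53261) = -34297/(8741*(10945 - 153) + 6226)*(1/53261) = -34297/(8741*10792 + 6226)*(1/53261) = -34297/(94332872 + 6226)*(1/53261) = -34297/94339098*(1/53261) = -34297*1/94339098*(1/53261) = -34297/94339098*1/53261 = -34297/5024594698578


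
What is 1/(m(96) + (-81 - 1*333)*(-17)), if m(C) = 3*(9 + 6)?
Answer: 1/7083 ≈ 0.00014118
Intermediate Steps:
m(C) = 45 (m(C) = 3*15 = 45)
1/(m(96) + (-81 - 1*333)*(-17)) = 1/(45 + (-81 - 1*333)*(-17)) = 1/(45 + (-81 - 333)*(-17)) = 1/(45 - 414*(-17)) = 1/(45 + 7038) = 1/7083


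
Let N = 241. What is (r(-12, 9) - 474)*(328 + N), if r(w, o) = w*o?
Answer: -331158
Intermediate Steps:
r(w, o) = o*w
(r(-12, 9) - 474)*(328 + N) = (9*(-12) - 474)*(328 + 241) = (-108 - 474)*569 = -582*569 = -331158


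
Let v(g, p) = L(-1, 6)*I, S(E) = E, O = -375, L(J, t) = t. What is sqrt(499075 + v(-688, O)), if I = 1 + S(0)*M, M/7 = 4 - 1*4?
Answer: sqrt(499081) ≈ 706.46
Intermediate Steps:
M = 0 (M = 7*(4 - 1*4) = 7*(4 - 4) = 7*0 = 0)
I = 1 (I = 1 + 0*0 = 1 + 0 = 1)
v(g, p) = 6 (v(g, p) = 6*1 = 6)
sqrt(499075 + v(-688, O)) = sqrt(499075 + 6) = sqrt(499081)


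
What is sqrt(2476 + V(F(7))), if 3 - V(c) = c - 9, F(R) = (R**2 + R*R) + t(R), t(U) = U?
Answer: sqrt(2383) ≈ 48.816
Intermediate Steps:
F(R) = R + 2*R**2 (F(R) = (R**2 + R*R) + R = (R**2 + R**2) + R = 2*R**2 + R = R + 2*R**2)
V(c) = 12 - c (V(c) = 3 - (c - 9) = 3 - (-9 + c) = 3 + (9 - c) = 12 - c)
sqrt(2476 + V(F(7))) = sqrt(2476 + (12 - 7*(1 + 2*7))) = sqrt(2476 + (12 - 7*(1 + 14))) = sqrt(2476 + (12 - 7*15)) = sqrt(2476 + (12 - 1*105)) = sqrt(2476 + (12 - 105)) = sqrt(2476 - 93) = sqrt(2383)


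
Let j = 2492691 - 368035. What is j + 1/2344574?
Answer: 4981413216545/2344574 ≈ 2.1247e+6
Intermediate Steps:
j = 2124656
j + 1/2344574 = 2124656 + 1/2344574 = 4981413216545/2344574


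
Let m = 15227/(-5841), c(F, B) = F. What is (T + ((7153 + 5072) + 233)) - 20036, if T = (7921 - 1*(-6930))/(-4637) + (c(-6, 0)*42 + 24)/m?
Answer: -529115205923/70607599 ≈ -7493.7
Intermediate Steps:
m = -15227/5841 (m = 15227*(-1/5841) = -15227/5841 ≈ -2.6069)
T = 5949179299/70607599 (T = (7921 - 1*(-6930))/(-4637) + (-6*42 + 24)/(-15227/5841) = (7921 + 6930)*(-1/4637) + (-252 + 24)*(-5841/15227) = 14851*(-1/4637) - 228*(-5841/15227) = -14851/4637 + 1331748/15227 = 5949179299/70607599 ≈ 84.257)
(T + ((7153 + 5072) + 233)) - 20036 = (5949179299/70607599 + ((7153 + 5072) + 233)) - 20036 = (5949179299/70607599 + (12225 + 233)) - 20036 = (5949179299/70607599 + 12458) - 20036 = 885578647641/70607599 - 20036 = -529115205923/70607599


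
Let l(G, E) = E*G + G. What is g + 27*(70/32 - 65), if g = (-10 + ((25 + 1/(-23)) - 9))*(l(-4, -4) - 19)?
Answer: -639449/368 ≈ -1737.6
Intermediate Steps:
l(G, E) = G + E*G
g = -959/23 (g = (-10 + ((25 + 1/(-23)) - 9))*(-4*(1 - 4) - 19) = (-10 + ((25 - 1/23) - 9))*(-4*(-3) - 19) = (-10 + (574/23 - 9))*(12 - 19) = (-10 + 367/23)*(-7) = (137/23)*(-7) = -959/23 ≈ -41.696)
g + 27*(70/32 - 65) = -959/23 + 27*(70/32 - 65) = -959/23 + 27*(70*(1/32) - 65) = -959/23 + 27*(35/16 - 65) = -959/23 + 27*(-1005/16) = -959/23 - 27135/16 = -639449/368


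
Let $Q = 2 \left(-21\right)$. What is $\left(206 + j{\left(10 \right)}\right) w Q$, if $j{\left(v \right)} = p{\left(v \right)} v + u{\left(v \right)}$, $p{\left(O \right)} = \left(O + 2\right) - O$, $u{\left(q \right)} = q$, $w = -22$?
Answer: $218064$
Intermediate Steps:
$p{\left(O \right)} = 2$ ($p{\left(O \right)} = \left(2 + O\right) - O = 2$)
$Q = -42$
$j{\left(v \right)} = 3 v$ ($j{\left(v \right)} = 2 v + v = 3 v$)
$\left(206 + j{\left(10 \right)}\right) w Q = \left(206 + 3 \cdot 10\right) \left(\left(-22\right) \left(-42\right)\right) = \left(206 + 30\right) 924 = 236 \cdot 924 = 218064$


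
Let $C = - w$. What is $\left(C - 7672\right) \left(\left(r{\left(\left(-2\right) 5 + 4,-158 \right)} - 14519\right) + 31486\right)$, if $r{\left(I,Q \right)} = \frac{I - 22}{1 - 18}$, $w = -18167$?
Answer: $\frac{3027461165}{17} \approx 1.7809 \cdot 10^{8}$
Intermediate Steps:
$r{\left(I,Q \right)} = \frac{22}{17} - \frac{I}{17}$ ($r{\left(I,Q \right)} = \frac{-22 + I}{-17} = \left(-22 + I\right) \left(- \frac{1}{17}\right) = \frac{22}{17} - \frac{I}{17}$)
$C = 18167$ ($C = \left(-1\right) \left(-18167\right) = 18167$)
$\left(C - 7672\right) \left(\left(r{\left(\left(-2\right) 5 + 4,-158 \right)} - 14519\right) + 31486\right) = \left(18167 - 7672\right) \left(\left(\left(\frac{22}{17} - \frac{\left(-2\right) 5 + 4}{17}\right) - 14519\right) + 31486\right) = 10495 \left(\left(\left(\frac{22}{17} - \frac{-10 + 4}{17}\right) - 14519\right) + 31486\right) = 10495 \left(\left(\left(\frac{22}{17} - - \frac{6}{17}\right) - 14519\right) + 31486\right) = 10495 \left(\left(\left(\frac{22}{17} + \frac{6}{17}\right) - 14519\right) + 31486\right) = 10495 \left(\left(\frac{28}{17} - 14519\right) + 31486\right) = 10495 \left(- \frac{246795}{17} + 31486\right) = 10495 \cdot \frac{288467}{17} = \frac{3027461165}{17}$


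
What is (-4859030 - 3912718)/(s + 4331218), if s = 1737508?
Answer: -4385874/3034363 ≈ -1.4454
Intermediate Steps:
(-4859030 - 3912718)/(s + 4331218) = (-4859030 - 3912718)/(1737508 + 4331218) = -8771748/6068726 = -8771748*1/6068726 = -4385874/3034363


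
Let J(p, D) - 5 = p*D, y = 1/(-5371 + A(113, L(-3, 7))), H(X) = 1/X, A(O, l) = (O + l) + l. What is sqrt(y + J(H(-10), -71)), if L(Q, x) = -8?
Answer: 52*sqrt(86435)/4395 ≈ 3.4785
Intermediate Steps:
A(O, l) = O + 2*l
y = -1/5274 (y = 1/(-5371 + (113 + 2*(-8))) = 1/(-5371 + (113 - 16)) = 1/(-5371 + 97) = 1/(-5274) = -1/5274 ≈ -0.00018961)
J(p, D) = 5 + D*p (J(p, D) = 5 + p*D = 5 + D*p)
sqrt(y + J(H(-10), -71)) = sqrt(-1/5274 + (5 - 71/(-10))) = sqrt(-1/5274 + (5 - 71*(-1/10))) = sqrt(-1/5274 + (5 + 71/10)) = sqrt(-1/5274 + 121/10) = sqrt(159536/13185) = 52*sqrt(86435)/4395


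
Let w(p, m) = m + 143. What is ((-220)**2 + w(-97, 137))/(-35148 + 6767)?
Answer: -48680/28381 ≈ -1.7152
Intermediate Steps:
w(p, m) = 143 + m
((-220)**2 + w(-97, 137))/(-35148 + 6767) = ((-220)**2 + (143 + 137))/(-35148 + 6767) = (48400 + 280)/(-28381) = 48680*(-1/28381) = -48680/28381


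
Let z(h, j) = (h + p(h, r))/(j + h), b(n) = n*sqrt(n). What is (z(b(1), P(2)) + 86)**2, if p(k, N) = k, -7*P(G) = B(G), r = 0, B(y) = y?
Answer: 197136/25 ≈ 7885.4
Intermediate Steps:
b(n) = n**(3/2)
P(G) = -G/7
z(h, j) = 2*h/(h + j) (z(h, j) = (h + h)/(j + h) = (2*h)/(h + j) = 2*h/(h + j))
(z(b(1), P(2)) + 86)**2 = (2*1**(3/2)/(1**(3/2) - 1/7*2) + 86)**2 = (2*1/(1 - 2/7) + 86)**2 = (2*1/(5/7) + 86)**2 = (2*1*(7/5) + 86)**2 = (14/5 + 86)**2 = (444/5)**2 = 197136/25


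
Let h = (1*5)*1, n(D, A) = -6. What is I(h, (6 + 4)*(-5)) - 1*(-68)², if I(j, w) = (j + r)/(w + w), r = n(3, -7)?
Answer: -462399/100 ≈ -4624.0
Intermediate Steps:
r = -6
h = 5 (h = 5*1 = 5)
I(j, w) = (-6 + j)/(2*w) (I(j, w) = (j - 6)/(w + w) = (-6 + j)/((2*w)) = (-6 + j)*(1/(2*w)) = (-6 + j)/(2*w))
I(h, (6 + 4)*(-5)) - 1*(-68)² = (-6 + 5)/(2*(((6 + 4)*(-5)))) - 1*(-68)² = (½)*(-1)/(10*(-5)) - 1*4624 = (½)*(-1)/(-50) - 4624 = (½)*(-1/50)*(-1) - 4624 = 1/100 - 4624 = -462399/100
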